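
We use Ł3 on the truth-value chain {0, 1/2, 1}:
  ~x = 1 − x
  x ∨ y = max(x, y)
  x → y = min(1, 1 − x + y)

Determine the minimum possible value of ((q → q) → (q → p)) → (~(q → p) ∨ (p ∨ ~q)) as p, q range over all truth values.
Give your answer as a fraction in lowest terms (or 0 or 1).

Take p = 1/2, q = 1/2:
q → q = 1/2 → 1/2 = 1
q → p = 1/2 → 1/2 = 1
(q → q) → (q → p) = 1 → 1 = 1
q → p = 1/2 → 1/2 = 1
~(q → p) = ~1 = 0
~q = ~1/2 = 1/2
p ∨ ~q = 1/2 ∨ 1/2 = 1/2
~(q → p) ∨ (p ∨ ~q) = 0 ∨ 1/2 = 1/2
((q → q) → (q → p)) → (~(q → p) ∨ (p ∨ ~q)) = 1 → 1/2 = 1/2
No assignment yields a value below 1/2, so this is the minimum.

1/2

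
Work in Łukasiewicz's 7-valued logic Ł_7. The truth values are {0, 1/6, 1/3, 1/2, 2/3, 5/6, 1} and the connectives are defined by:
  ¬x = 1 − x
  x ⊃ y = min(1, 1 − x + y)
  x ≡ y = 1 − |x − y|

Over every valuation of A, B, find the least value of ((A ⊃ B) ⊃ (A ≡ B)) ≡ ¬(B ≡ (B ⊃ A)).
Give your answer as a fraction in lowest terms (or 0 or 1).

Take A = 0, B = 1:
A ⊃ B = 0 ⊃ 1 = 1
A ≡ B = 0 ≡ 1 = 0
(A ⊃ B) ⊃ (A ≡ B) = 1 ⊃ 0 = 0
B ⊃ A = 1 ⊃ 0 = 0
B ≡ (B ⊃ A) = 1 ≡ 0 = 0
¬(B ≡ (B ⊃ A)) = ¬0 = 1
((A ⊃ B) ⊃ (A ≡ B)) ≡ ¬(B ≡ (B ⊃ A)) = 0 ≡ 1 = 0
No assignment yields a value below 0, so this is the minimum.

0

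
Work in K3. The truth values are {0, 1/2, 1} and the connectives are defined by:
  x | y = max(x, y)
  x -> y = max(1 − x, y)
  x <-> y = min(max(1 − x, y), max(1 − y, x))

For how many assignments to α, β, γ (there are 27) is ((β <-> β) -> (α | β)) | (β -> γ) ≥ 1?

23

value 1: 23 assignments (counts)
value 1/2: 4 assignments
So 23 of the 27 assignments meet the threshold.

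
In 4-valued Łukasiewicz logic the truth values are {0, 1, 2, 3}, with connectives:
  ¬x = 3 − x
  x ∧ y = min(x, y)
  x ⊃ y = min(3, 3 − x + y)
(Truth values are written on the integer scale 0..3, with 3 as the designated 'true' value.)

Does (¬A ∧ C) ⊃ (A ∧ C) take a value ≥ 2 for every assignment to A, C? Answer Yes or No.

No

Counterexample: take A = 0, C = 2.
¬A = ¬0 = 3
¬A ∧ C = 3 ∧ 2 = 2
A ∧ C = 0 ∧ 2 = 0
(¬A ∧ C) ⊃ (A ∧ C) = 2 ⊃ 0 = 1
This gives 1, which is below 2.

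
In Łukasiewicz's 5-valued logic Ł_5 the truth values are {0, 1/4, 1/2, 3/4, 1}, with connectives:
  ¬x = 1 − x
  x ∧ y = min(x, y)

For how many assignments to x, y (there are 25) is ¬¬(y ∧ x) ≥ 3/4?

value 1: 1 assignment (counts)
value 3/4: 3 assignments (counts)
value 1/2: 5 assignments
value 1/4: 7 assignments
value 0: 9 assignments
So 4 of the 25 assignments meet the threshold.

4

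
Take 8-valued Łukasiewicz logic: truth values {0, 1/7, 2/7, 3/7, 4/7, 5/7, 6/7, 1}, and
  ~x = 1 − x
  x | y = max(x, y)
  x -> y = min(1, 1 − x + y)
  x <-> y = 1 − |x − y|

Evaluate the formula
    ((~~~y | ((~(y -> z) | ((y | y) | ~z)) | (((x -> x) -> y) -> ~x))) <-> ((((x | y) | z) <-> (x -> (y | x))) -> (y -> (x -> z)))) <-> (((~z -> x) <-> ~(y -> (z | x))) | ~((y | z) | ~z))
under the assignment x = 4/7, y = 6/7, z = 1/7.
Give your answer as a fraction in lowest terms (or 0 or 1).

~y = ~6/7 = 1/7
~~y = ~1/7 = 6/7
~~~y = ~6/7 = 1/7
y -> z = 6/7 -> 1/7 = 2/7
~(y -> z) = ~2/7 = 5/7
y | y = 6/7 | 6/7 = 6/7
~z = ~1/7 = 6/7
(y | y) | ~z = 6/7 | 6/7 = 6/7
~(y -> z) | ((y | y) | ~z) = 5/7 | 6/7 = 6/7
x -> x = 4/7 -> 4/7 = 1
(x -> x) -> y = 1 -> 6/7 = 6/7
~x = ~4/7 = 3/7
((x -> x) -> y) -> ~x = 6/7 -> 3/7 = 4/7
(~(y -> z) | ((y | y) | ~z)) | (((x -> x) -> y) -> ~x) = 6/7 | 4/7 = 6/7
~~~y | ((~(y -> z) | ((y | y) | ~z)) | (((x -> x) -> y) -> ~x)) = 1/7 | 6/7 = 6/7
x | y = 4/7 | 6/7 = 6/7
(x | y) | z = 6/7 | 1/7 = 6/7
y | x = 6/7 | 4/7 = 6/7
x -> (y | x) = 4/7 -> 6/7 = 1
((x | y) | z) <-> (x -> (y | x)) = 6/7 <-> 1 = 6/7
x -> z = 4/7 -> 1/7 = 4/7
y -> (x -> z) = 6/7 -> 4/7 = 5/7
(((x | y) | z) <-> (x -> (y | x))) -> (y -> (x -> z)) = 6/7 -> 5/7 = 6/7
(~~~y | ((~(y -> z) | ((y | y) | ~z)) | (((x -> x) -> y) -> ~x))) <-> ((((x | y) | z) <-> (x -> (y | x))) -> (y -> (x -> z))) = 6/7 <-> 6/7 = 1
~z = ~1/7 = 6/7
~z -> x = 6/7 -> 4/7 = 5/7
z | x = 1/7 | 4/7 = 4/7
y -> (z | x) = 6/7 -> 4/7 = 5/7
~(y -> (z | x)) = ~5/7 = 2/7
(~z -> x) <-> ~(y -> (z | x)) = 5/7 <-> 2/7 = 4/7
y | z = 6/7 | 1/7 = 6/7
~z = ~1/7 = 6/7
(y | z) | ~z = 6/7 | 6/7 = 6/7
~((y | z) | ~z) = ~6/7 = 1/7
((~z -> x) <-> ~(y -> (z | x))) | ~((y | z) | ~z) = 4/7 | 1/7 = 4/7
((~~~y | ((~(y -> z) | ((y | y) | ~z)) | (((x -> x) -> y) -> ~x))) <-> ((((x | y) | z) <-> (x -> (y | x))) -> (y -> (x -> z)))) <-> (((~z -> x) <-> ~(y -> (z | x))) | ~((y | z) | ~z)) = 1 <-> 4/7 = 4/7

4/7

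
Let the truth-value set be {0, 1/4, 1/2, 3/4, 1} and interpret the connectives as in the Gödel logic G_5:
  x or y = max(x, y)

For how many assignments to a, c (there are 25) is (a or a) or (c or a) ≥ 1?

value 1: 9 assignments (counts)
value 3/4: 7 assignments
value 1/2: 5 assignments
value 1/4: 3 assignments
value 0: 1 assignment
So 9 of the 25 assignments meet the threshold.

9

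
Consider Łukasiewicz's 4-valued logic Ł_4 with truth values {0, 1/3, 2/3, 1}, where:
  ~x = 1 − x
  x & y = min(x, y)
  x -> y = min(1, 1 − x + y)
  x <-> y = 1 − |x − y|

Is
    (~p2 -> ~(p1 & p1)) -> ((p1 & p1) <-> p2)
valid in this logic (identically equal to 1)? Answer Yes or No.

Counterexample: take p1 = 0, p2 = 1/3.
~p2 = ~1/3 = 2/3
p1 & p1 = 0 & 0 = 0
~(p1 & p1) = ~0 = 1
~p2 -> ~(p1 & p1) = 2/3 -> 1 = 1
p1 & p1 = 0 & 0 = 0
(p1 & p1) <-> p2 = 0 <-> 1/3 = 2/3
(~p2 -> ~(p1 & p1)) -> ((p1 & p1) <-> p2) = 1 -> 2/3 = 2/3
This gives 2/3 ≠ 1.

No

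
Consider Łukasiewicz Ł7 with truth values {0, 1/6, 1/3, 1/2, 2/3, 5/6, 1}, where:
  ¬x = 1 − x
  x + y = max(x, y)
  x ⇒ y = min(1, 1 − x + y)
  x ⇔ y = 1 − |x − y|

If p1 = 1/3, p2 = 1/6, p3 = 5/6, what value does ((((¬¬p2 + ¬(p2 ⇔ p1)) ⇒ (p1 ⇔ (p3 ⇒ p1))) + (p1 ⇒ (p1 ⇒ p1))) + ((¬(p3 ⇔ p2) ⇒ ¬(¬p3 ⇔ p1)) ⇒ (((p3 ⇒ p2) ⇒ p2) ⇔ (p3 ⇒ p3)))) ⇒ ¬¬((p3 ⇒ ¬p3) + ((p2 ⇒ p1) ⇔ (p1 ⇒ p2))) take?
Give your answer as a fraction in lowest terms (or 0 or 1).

5/6

¬p2 = ¬1/6 = 5/6
¬¬p2 = ¬5/6 = 1/6
p2 ⇔ p1 = 1/6 ⇔ 1/3 = 5/6
¬(p2 ⇔ p1) = ¬5/6 = 1/6
¬¬p2 + ¬(p2 ⇔ p1) = 1/6 + 1/6 = 1/6
p3 ⇒ p1 = 5/6 ⇒ 1/3 = 1/2
p1 ⇔ (p3 ⇒ p1) = 1/3 ⇔ 1/2 = 5/6
(¬¬p2 + ¬(p2 ⇔ p1)) ⇒ (p1 ⇔ (p3 ⇒ p1)) = 1/6 ⇒ 5/6 = 1
p1 ⇒ p1 = 1/3 ⇒ 1/3 = 1
p1 ⇒ (p1 ⇒ p1) = 1/3 ⇒ 1 = 1
((¬¬p2 + ¬(p2 ⇔ p1)) ⇒ (p1 ⇔ (p3 ⇒ p1))) + (p1 ⇒ (p1 ⇒ p1)) = 1 + 1 = 1
p3 ⇔ p2 = 5/6 ⇔ 1/6 = 1/3
¬(p3 ⇔ p2) = ¬1/3 = 2/3
¬p3 = ¬5/6 = 1/6
¬p3 ⇔ p1 = 1/6 ⇔ 1/3 = 5/6
¬(¬p3 ⇔ p1) = ¬5/6 = 1/6
¬(p3 ⇔ p2) ⇒ ¬(¬p3 ⇔ p1) = 2/3 ⇒ 1/6 = 1/2
p3 ⇒ p2 = 5/6 ⇒ 1/6 = 1/3
(p3 ⇒ p2) ⇒ p2 = 1/3 ⇒ 1/6 = 5/6
p3 ⇒ p3 = 5/6 ⇒ 5/6 = 1
((p3 ⇒ p2) ⇒ p2) ⇔ (p3 ⇒ p3) = 5/6 ⇔ 1 = 5/6
(¬(p3 ⇔ p2) ⇒ ¬(¬p3 ⇔ p1)) ⇒ (((p3 ⇒ p2) ⇒ p2) ⇔ (p3 ⇒ p3)) = 1/2 ⇒ 5/6 = 1
(((¬¬p2 + ¬(p2 ⇔ p1)) ⇒ (p1 ⇔ (p3 ⇒ p1))) + (p1 ⇒ (p1 ⇒ p1))) + ((¬(p3 ⇔ p2) ⇒ ¬(¬p3 ⇔ p1)) ⇒ (((p3 ⇒ p2) ⇒ p2) ⇔ (p3 ⇒ p3))) = 1 + 1 = 1
¬p3 = ¬5/6 = 1/6
p3 ⇒ ¬p3 = 5/6 ⇒ 1/6 = 1/3
p2 ⇒ p1 = 1/6 ⇒ 1/3 = 1
p1 ⇒ p2 = 1/3 ⇒ 1/6 = 5/6
(p2 ⇒ p1) ⇔ (p1 ⇒ p2) = 1 ⇔ 5/6 = 5/6
(p3 ⇒ ¬p3) + ((p2 ⇒ p1) ⇔ (p1 ⇒ p2)) = 1/3 + 5/6 = 5/6
¬((p3 ⇒ ¬p3) + ((p2 ⇒ p1) ⇔ (p1 ⇒ p2))) = ¬5/6 = 1/6
¬¬((p3 ⇒ ¬p3) + ((p2 ⇒ p1) ⇔ (p1 ⇒ p2))) = ¬1/6 = 5/6
((((¬¬p2 + ¬(p2 ⇔ p1)) ⇒ (p1 ⇔ (p3 ⇒ p1))) + (p1 ⇒ (p1 ⇒ p1))) + ((¬(p3 ⇔ p2) ⇒ ¬(¬p3 ⇔ p1)) ⇒ (((p3 ⇒ p2) ⇒ p2) ⇔ (p3 ⇒ p3)))) ⇒ ¬¬((p3 ⇒ ¬p3) + ((p2 ⇒ p1) ⇔ (p1 ⇒ p2))) = 1 ⇒ 5/6 = 5/6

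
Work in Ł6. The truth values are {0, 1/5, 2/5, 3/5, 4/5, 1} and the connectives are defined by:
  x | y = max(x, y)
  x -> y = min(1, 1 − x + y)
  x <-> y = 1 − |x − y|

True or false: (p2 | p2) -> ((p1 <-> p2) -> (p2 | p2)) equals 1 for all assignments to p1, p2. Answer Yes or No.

At p1 = 1/5, p2 = 3/5, for instance:
p2 | p2 = 3/5 | 3/5 = 3/5
p1 <-> p2 = 1/5 <-> 3/5 = 3/5
(p1 <-> p2) -> (p2 | p2) = 3/5 -> 3/5 = 1
(p2 | p2) -> ((p1 <-> p2) -> (p2 | p2)) = 3/5 -> 1 = 1
and checking the remaining 35 assignments likewise gives ≥ 1 in every case.

Yes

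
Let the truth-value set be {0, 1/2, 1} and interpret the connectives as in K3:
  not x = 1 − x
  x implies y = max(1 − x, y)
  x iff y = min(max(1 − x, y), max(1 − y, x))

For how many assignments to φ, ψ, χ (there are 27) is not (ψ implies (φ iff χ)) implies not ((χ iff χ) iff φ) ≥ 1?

value 1: 15 assignments (counts)
value 1/2: 11 assignments
value 0: 1 assignment
So 15 of the 27 assignments meet the threshold.

15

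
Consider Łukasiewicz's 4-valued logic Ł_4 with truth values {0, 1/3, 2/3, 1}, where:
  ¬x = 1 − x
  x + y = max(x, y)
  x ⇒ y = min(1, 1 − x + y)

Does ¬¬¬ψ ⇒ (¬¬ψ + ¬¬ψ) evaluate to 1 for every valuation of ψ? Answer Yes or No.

No

Counterexample: take ψ = 0.
¬ψ = ¬0 = 1
¬¬ψ = ¬1 = 0
¬¬¬ψ = ¬0 = 1
¬ψ = ¬0 = 1
¬¬ψ = ¬1 = 0
¬ψ = ¬0 = 1
¬¬ψ = ¬1 = 0
¬¬ψ + ¬¬ψ = 0 + 0 = 0
¬¬¬ψ ⇒ (¬¬ψ + ¬¬ψ) = 1 ⇒ 0 = 0
This gives 0 ≠ 1.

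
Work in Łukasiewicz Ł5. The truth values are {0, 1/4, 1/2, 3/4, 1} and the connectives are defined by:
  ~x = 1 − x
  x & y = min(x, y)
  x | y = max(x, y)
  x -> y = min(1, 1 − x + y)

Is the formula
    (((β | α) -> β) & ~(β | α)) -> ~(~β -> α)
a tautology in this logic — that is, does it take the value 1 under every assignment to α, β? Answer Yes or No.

No

Counterexample: take α = 1/4, β = 1/4.
β | α = 1/4 | 1/4 = 1/4
(β | α) -> β = 1/4 -> 1/4 = 1
β | α = 1/4 | 1/4 = 1/4
~(β | α) = ~1/4 = 3/4
((β | α) -> β) & ~(β | α) = 1 & 3/4 = 3/4
~β = ~1/4 = 3/4
~β -> α = 3/4 -> 1/4 = 1/2
~(~β -> α) = ~1/2 = 1/2
(((β | α) -> β) & ~(β | α)) -> ~(~β -> α) = 3/4 -> 1/2 = 3/4
This gives 3/4 ≠ 1.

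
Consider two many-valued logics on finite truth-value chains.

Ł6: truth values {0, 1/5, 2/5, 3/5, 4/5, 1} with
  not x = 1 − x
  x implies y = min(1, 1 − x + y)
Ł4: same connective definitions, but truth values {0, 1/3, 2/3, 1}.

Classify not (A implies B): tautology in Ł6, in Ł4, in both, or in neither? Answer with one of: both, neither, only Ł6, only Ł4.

In Ł6: at A = 0, B = 0 the value is 0 — not a tautology.
In Ł4: at A = 0, B = 0 the value is 0 — not a tautology.

neither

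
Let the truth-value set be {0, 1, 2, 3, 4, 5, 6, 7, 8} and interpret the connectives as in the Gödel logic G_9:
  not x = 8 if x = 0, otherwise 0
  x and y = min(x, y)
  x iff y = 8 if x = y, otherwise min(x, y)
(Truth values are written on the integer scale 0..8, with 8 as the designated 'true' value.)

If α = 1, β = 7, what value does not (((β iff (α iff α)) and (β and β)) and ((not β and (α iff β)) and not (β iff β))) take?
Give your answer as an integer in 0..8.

8

α iff α = 1 iff 1 = 8
β iff (α iff α) = 7 iff 8 = 7
β and β = 7 and 7 = 7
(β iff (α iff α)) and (β and β) = 7 and 7 = 7
not β = not 7 = 0
α iff β = 1 iff 7 = 1
not β and (α iff β) = 0 and 1 = 0
β iff β = 7 iff 7 = 8
not (β iff β) = not 8 = 0
(not β and (α iff β)) and not (β iff β) = 0 and 0 = 0
((β iff (α iff α)) and (β and β)) and ((not β and (α iff β)) and not (β iff β)) = 7 and 0 = 0
not (((β iff (α iff α)) and (β and β)) and ((not β and (α iff β)) and not (β iff β))) = not 0 = 8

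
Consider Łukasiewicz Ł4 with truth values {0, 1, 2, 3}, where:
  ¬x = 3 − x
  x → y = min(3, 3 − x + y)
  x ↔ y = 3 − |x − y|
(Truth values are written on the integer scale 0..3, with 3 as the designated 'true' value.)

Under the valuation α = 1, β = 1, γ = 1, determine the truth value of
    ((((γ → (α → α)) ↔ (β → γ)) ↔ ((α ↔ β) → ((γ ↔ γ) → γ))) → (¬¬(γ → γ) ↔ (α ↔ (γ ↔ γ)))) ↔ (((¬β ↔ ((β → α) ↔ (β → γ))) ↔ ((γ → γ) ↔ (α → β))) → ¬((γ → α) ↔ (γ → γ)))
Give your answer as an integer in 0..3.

1

α → α = 1 → 1 = 3
γ → (α → α) = 1 → 3 = 3
β → γ = 1 → 1 = 3
(γ → (α → α)) ↔ (β → γ) = 3 ↔ 3 = 3
α ↔ β = 1 ↔ 1 = 3
γ ↔ γ = 1 ↔ 1 = 3
(γ ↔ γ) → γ = 3 → 1 = 1
(α ↔ β) → ((γ ↔ γ) → γ) = 3 → 1 = 1
((γ → (α → α)) ↔ (β → γ)) ↔ ((α ↔ β) → ((γ ↔ γ) → γ)) = 3 ↔ 1 = 1
γ → γ = 1 → 1 = 3
¬(γ → γ) = ¬3 = 0
¬¬(γ → γ) = ¬0 = 3
γ ↔ γ = 1 ↔ 1 = 3
α ↔ (γ ↔ γ) = 1 ↔ 3 = 1
¬¬(γ → γ) ↔ (α ↔ (γ ↔ γ)) = 3 ↔ 1 = 1
(((γ → (α → α)) ↔ (β → γ)) ↔ ((α ↔ β) → ((γ ↔ γ) → γ))) → (¬¬(γ → γ) ↔ (α ↔ (γ ↔ γ))) = 1 → 1 = 3
¬β = ¬1 = 2
β → α = 1 → 1 = 3
β → γ = 1 → 1 = 3
(β → α) ↔ (β → γ) = 3 ↔ 3 = 3
¬β ↔ ((β → α) ↔ (β → γ)) = 2 ↔ 3 = 2
γ → γ = 1 → 1 = 3
α → β = 1 → 1 = 3
(γ → γ) ↔ (α → β) = 3 ↔ 3 = 3
(¬β ↔ ((β → α) ↔ (β → γ))) ↔ ((γ → γ) ↔ (α → β)) = 2 ↔ 3 = 2
γ → α = 1 → 1 = 3
γ → γ = 1 → 1 = 3
(γ → α) ↔ (γ → γ) = 3 ↔ 3 = 3
¬((γ → α) ↔ (γ → γ)) = ¬3 = 0
((¬β ↔ ((β → α) ↔ (β → γ))) ↔ ((γ → γ) ↔ (α → β))) → ¬((γ → α) ↔ (γ → γ)) = 2 → 0 = 1
((((γ → (α → α)) ↔ (β → γ)) ↔ ((α ↔ β) → ((γ ↔ γ) → γ))) → (¬¬(γ → γ) ↔ (α ↔ (γ ↔ γ)))) ↔ (((¬β ↔ ((β → α) ↔ (β → γ))) ↔ ((γ → γ) ↔ (α → β))) → ¬((γ → α) ↔ (γ → γ))) = 3 ↔ 1 = 1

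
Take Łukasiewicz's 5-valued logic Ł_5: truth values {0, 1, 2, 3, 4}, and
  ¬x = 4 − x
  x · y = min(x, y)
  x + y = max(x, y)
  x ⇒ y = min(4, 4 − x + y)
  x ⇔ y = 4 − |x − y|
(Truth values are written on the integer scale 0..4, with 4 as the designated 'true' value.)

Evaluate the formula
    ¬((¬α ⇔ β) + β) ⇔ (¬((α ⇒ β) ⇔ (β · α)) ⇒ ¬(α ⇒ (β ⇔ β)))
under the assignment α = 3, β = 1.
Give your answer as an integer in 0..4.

¬α = ¬3 = 1
¬α ⇔ β = 1 ⇔ 1 = 4
(¬α ⇔ β) + β = 4 + 1 = 4
¬((¬α ⇔ β) + β) = ¬4 = 0
α ⇒ β = 3 ⇒ 1 = 2
β · α = 1 · 3 = 1
(α ⇒ β) ⇔ (β · α) = 2 ⇔ 1 = 3
¬((α ⇒ β) ⇔ (β · α)) = ¬3 = 1
β ⇔ β = 1 ⇔ 1 = 4
α ⇒ (β ⇔ β) = 3 ⇒ 4 = 4
¬(α ⇒ (β ⇔ β)) = ¬4 = 0
¬((α ⇒ β) ⇔ (β · α)) ⇒ ¬(α ⇒ (β ⇔ β)) = 1 ⇒ 0 = 3
¬((¬α ⇔ β) + β) ⇔ (¬((α ⇒ β) ⇔ (β · α)) ⇒ ¬(α ⇒ (β ⇔ β))) = 0 ⇔ 3 = 1

1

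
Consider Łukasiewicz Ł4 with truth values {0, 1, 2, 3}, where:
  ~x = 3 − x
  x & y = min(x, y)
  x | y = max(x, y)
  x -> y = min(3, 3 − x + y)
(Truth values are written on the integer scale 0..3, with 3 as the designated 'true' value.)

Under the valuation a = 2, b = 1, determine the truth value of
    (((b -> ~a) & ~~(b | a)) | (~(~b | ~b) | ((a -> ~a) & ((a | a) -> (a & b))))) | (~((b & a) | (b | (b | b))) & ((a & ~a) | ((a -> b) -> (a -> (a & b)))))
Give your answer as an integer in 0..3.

~a = ~2 = 1
b -> ~a = 1 -> 1 = 3
b | a = 1 | 2 = 2
~(b | a) = ~2 = 1
~~(b | a) = ~1 = 2
(b -> ~a) & ~~(b | a) = 3 & 2 = 2
~b = ~1 = 2
~b = ~1 = 2
~b | ~b = 2 | 2 = 2
~(~b | ~b) = ~2 = 1
~a = ~2 = 1
a -> ~a = 2 -> 1 = 2
a | a = 2 | 2 = 2
a & b = 2 & 1 = 1
(a | a) -> (a & b) = 2 -> 1 = 2
(a -> ~a) & ((a | a) -> (a & b)) = 2 & 2 = 2
~(~b | ~b) | ((a -> ~a) & ((a | a) -> (a & b))) = 1 | 2 = 2
((b -> ~a) & ~~(b | a)) | (~(~b | ~b) | ((a -> ~a) & ((a | a) -> (a & b)))) = 2 | 2 = 2
b & a = 1 & 2 = 1
b | b = 1 | 1 = 1
b | (b | b) = 1 | 1 = 1
(b & a) | (b | (b | b)) = 1 | 1 = 1
~((b & a) | (b | (b | b))) = ~1 = 2
~a = ~2 = 1
a & ~a = 2 & 1 = 1
a -> b = 2 -> 1 = 2
a & b = 2 & 1 = 1
a -> (a & b) = 2 -> 1 = 2
(a -> b) -> (a -> (a & b)) = 2 -> 2 = 3
(a & ~a) | ((a -> b) -> (a -> (a & b))) = 1 | 3 = 3
~((b & a) | (b | (b | b))) & ((a & ~a) | ((a -> b) -> (a -> (a & b)))) = 2 & 3 = 2
(((b -> ~a) & ~~(b | a)) | (~(~b | ~b) | ((a -> ~a) & ((a | a) -> (a & b))))) | (~((b & a) | (b | (b | b))) & ((a & ~a) | ((a -> b) -> (a -> (a & b))))) = 2 | 2 = 2

2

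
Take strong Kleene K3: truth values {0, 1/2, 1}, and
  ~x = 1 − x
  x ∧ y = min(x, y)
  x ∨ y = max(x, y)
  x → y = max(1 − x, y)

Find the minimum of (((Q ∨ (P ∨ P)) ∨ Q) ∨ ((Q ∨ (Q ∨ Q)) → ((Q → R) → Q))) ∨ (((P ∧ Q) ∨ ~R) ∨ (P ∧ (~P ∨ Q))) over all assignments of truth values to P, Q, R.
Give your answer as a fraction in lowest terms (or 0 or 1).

1/2

Take P = 0, Q = 1/2, R = 1/2:
P ∨ P = 0 ∨ 0 = 0
Q ∨ (P ∨ P) = 1/2 ∨ 0 = 1/2
(Q ∨ (P ∨ P)) ∨ Q = 1/2 ∨ 1/2 = 1/2
Q ∨ Q = 1/2 ∨ 1/2 = 1/2
Q ∨ (Q ∨ Q) = 1/2 ∨ 1/2 = 1/2
Q → R = 1/2 → 1/2 = 1/2
(Q → R) → Q = 1/2 → 1/2 = 1/2
(Q ∨ (Q ∨ Q)) → ((Q → R) → Q) = 1/2 → 1/2 = 1/2
((Q ∨ (P ∨ P)) ∨ Q) ∨ ((Q ∨ (Q ∨ Q)) → ((Q → R) → Q)) = 1/2 ∨ 1/2 = 1/2
P ∧ Q = 0 ∧ 1/2 = 0
~R = ~1/2 = 1/2
(P ∧ Q) ∨ ~R = 0 ∨ 1/2 = 1/2
~P = ~0 = 1
~P ∨ Q = 1 ∨ 1/2 = 1
P ∧ (~P ∨ Q) = 0 ∧ 1 = 0
((P ∧ Q) ∨ ~R) ∨ (P ∧ (~P ∨ Q)) = 1/2 ∨ 0 = 1/2
(((Q ∨ (P ∨ P)) ∨ Q) ∨ ((Q ∨ (Q ∨ Q)) → ((Q → R) → Q))) ∨ (((P ∧ Q) ∨ ~R) ∨ (P ∧ (~P ∨ Q))) = 1/2 ∨ 1/2 = 1/2
No assignment yields a value below 1/2, so this is the minimum.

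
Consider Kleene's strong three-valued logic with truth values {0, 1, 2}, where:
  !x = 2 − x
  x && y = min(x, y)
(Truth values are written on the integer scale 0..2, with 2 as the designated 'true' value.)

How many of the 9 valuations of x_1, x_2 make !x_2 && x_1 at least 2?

x_1 = 0, x_2 = 0 ↦ 0  <
x_1 = 0, x_2 = 1 ↦ 0  <
x_1 = 0, x_2 = 2 ↦ 0  <
x_1 = 1, x_2 = 0 ↦ 1  <
x_1 = 1, x_2 = 1 ↦ 1  <
x_1 = 1, x_2 = 2 ↦ 0  <
x_1 = 2, x_2 = 0 ↦ 2  ≥
x_1 = 2, x_2 = 1 ↦ 1  <
x_1 = 2, x_2 = 2 ↦ 0  <
So 1 of the 9 assignments meets the threshold.

1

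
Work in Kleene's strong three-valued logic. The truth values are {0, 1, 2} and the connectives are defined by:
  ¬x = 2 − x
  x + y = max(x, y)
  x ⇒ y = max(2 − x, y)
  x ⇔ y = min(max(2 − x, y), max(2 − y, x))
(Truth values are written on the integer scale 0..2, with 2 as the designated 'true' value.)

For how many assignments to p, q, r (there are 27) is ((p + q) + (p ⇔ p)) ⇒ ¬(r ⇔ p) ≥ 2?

value 2: 6 assignments (counts)
value 1: 15 assignments
value 0: 6 assignments
So 6 of the 27 assignments meet the threshold.

6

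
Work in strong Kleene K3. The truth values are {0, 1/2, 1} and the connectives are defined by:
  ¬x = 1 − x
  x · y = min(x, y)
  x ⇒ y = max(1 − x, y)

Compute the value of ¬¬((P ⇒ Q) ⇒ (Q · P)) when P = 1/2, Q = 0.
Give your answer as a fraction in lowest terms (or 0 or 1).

1/2

P ⇒ Q = 1/2 ⇒ 0 = 1/2
Q · P = 0 · 1/2 = 0
(P ⇒ Q) ⇒ (Q · P) = 1/2 ⇒ 0 = 1/2
¬((P ⇒ Q) ⇒ (Q · P)) = ¬1/2 = 1/2
¬¬((P ⇒ Q) ⇒ (Q · P)) = ¬1/2 = 1/2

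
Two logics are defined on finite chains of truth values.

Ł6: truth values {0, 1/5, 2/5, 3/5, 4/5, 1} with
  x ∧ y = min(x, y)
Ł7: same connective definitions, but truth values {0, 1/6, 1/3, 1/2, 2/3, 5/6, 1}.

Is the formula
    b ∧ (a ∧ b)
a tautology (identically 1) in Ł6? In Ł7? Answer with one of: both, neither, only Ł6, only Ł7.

In Ł6: at a = 0, b = 0 the value is 0 — not a tautology.
In Ł7: at a = 0, b = 0 the value is 0 — not a tautology.

neither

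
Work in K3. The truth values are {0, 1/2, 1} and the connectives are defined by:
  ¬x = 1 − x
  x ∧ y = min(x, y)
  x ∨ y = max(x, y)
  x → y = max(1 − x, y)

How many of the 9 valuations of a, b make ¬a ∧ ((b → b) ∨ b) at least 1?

2

a = 0, b = 0 ↦ 1  ≥
a = 0, b = 1/2 ↦ 1/2  <
a = 0, b = 1 ↦ 1  ≥
a = 1/2, b = 0 ↦ 1/2  <
a = 1/2, b = 1/2 ↦ 1/2  <
a = 1/2, b = 1 ↦ 1/2  <
a = 1, b = 0 ↦ 0  <
a = 1, b = 1/2 ↦ 0  <
a = 1, b = 1 ↦ 0  <
So 2 of the 9 assignments meet the threshold.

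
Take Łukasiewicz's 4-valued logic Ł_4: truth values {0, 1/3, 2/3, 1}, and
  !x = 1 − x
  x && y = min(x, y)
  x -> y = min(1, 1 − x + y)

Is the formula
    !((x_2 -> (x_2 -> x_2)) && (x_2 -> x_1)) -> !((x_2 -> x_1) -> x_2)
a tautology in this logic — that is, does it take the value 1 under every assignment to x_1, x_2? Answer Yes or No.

Counterexample: take x_1 = 0, x_2 = 2/3.
x_2 -> x_2 = 2/3 -> 2/3 = 1
x_2 -> (x_2 -> x_2) = 2/3 -> 1 = 1
x_2 -> x_1 = 2/3 -> 0 = 1/3
(x_2 -> (x_2 -> x_2)) && (x_2 -> x_1) = 1 && 1/3 = 1/3
!((x_2 -> (x_2 -> x_2)) && (x_2 -> x_1)) = !1/3 = 2/3
x_2 -> x_1 = 2/3 -> 0 = 1/3
(x_2 -> x_1) -> x_2 = 1/3 -> 2/3 = 1
!((x_2 -> x_1) -> x_2) = !1 = 0
!((x_2 -> (x_2 -> x_2)) && (x_2 -> x_1)) -> !((x_2 -> x_1) -> x_2) = 2/3 -> 0 = 1/3
This gives 1/3 ≠ 1.

No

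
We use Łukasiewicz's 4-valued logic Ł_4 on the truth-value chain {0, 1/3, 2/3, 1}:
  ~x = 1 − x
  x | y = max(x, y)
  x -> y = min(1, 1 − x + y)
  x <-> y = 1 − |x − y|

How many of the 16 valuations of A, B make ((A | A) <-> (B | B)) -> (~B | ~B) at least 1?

A = 0, B = 0 ↦ 1  ≥
A = 0, B = 1/3 ↦ 1  ≥
A = 0, B = 2/3 ↦ 1  ≥
A = 0, B = 1 ↦ 1  ≥
A = 1/3, B = 0 ↦ 1  ≥
A = 1/3, B = 1/3 ↦ 2/3  <
A = 1/3, B = 2/3 ↦ 2/3  <
A = 1/3, B = 1 ↦ 2/3  <
A = 2/3, B = 0 ↦ 1  ≥
A = 2/3, B = 1/3 ↦ 1  ≥
A = 2/3, B = 2/3 ↦ 1/3  <
A = 2/3, B = 1 ↦ 1/3  <
A = 1, B = 0 ↦ 1  ≥
A = 1, B = 1/3 ↦ 1  ≥
A = 1, B = 2/3 ↦ 2/3  <
A = 1, B = 1 ↦ 0  <
So 9 of the 16 assignments meet the threshold.

9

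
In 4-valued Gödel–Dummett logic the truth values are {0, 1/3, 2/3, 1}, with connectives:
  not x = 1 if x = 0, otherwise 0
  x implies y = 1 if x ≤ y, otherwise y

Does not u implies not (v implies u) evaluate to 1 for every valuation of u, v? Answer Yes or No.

Counterexample: take u = 0, v = 0.
not u = not 0 = 1
v implies u = 0 implies 0 = 1
not (v implies u) = not 1 = 0
not u implies not (v implies u) = 1 implies 0 = 0
This gives 0 ≠ 1.

No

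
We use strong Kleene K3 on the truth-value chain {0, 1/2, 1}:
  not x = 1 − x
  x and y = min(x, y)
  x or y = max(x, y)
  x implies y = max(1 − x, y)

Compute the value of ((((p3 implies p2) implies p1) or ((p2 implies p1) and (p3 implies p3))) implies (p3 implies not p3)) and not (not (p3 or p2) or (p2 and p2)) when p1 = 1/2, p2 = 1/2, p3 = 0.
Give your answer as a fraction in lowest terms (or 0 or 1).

p3 implies p2 = 0 implies 1/2 = 1
(p3 implies p2) implies p1 = 1 implies 1/2 = 1/2
p2 implies p1 = 1/2 implies 1/2 = 1/2
p3 implies p3 = 0 implies 0 = 1
(p2 implies p1) and (p3 implies p3) = 1/2 and 1 = 1/2
((p3 implies p2) implies p1) or ((p2 implies p1) and (p3 implies p3)) = 1/2 or 1/2 = 1/2
not p3 = not 0 = 1
p3 implies not p3 = 0 implies 1 = 1
(((p3 implies p2) implies p1) or ((p2 implies p1) and (p3 implies p3))) implies (p3 implies not p3) = 1/2 implies 1 = 1
p3 or p2 = 0 or 1/2 = 1/2
not (p3 or p2) = not 1/2 = 1/2
p2 and p2 = 1/2 and 1/2 = 1/2
not (p3 or p2) or (p2 and p2) = 1/2 or 1/2 = 1/2
not (not (p3 or p2) or (p2 and p2)) = not 1/2 = 1/2
((((p3 implies p2) implies p1) or ((p2 implies p1) and (p3 implies p3))) implies (p3 implies not p3)) and not (not (p3 or p2) or (p2 and p2)) = 1 and 1/2 = 1/2

1/2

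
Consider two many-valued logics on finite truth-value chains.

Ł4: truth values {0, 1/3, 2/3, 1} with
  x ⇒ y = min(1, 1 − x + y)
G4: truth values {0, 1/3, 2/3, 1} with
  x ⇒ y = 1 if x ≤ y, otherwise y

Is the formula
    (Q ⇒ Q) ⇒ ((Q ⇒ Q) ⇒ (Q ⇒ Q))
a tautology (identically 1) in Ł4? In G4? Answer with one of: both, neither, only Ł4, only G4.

both

In Ł4: every assignment gives 1 — tautology.
In G4: every assignment gives 1 — tautology.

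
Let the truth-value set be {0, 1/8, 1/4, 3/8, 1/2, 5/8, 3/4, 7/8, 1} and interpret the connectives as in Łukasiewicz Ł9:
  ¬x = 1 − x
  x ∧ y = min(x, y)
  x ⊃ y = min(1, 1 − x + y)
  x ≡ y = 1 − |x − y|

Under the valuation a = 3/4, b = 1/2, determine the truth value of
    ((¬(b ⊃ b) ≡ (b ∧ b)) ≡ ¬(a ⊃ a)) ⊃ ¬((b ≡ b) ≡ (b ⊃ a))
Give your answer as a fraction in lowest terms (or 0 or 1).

1/2

b ⊃ b = 1/2 ⊃ 1/2 = 1
¬(b ⊃ b) = ¬1 = 0
b ∧ b = 1/2 ∧ 1/2 = 1/2
¬(b ⊃ b) ≡ (b ∧ b) = 0 ≡ 1/2 = 1/2
a ⊃ a = 3/4 ⊃ 3/4 = 1
¬(a ⊃ a) = ¬1 = 0
(¬(b ⊃ b) ≡ (b ∧ b)) ≡ ¬(a ⊃ a) = 1/2 ≡ 0 = 1/2
b ≡ b = 1/2 ≡ 1/2 = 1
b ⊃ a = 1/2 ⊃ 3/4 = 1
(b ≡ b) ≡ (b ⊃ a) = 1 ≡ 1 = 1
¬((b ≡ b) ≡ (b ⊃ a)) = ¬1 = 0
((¬(b ⊃ b) ≡ (b ∧ b)) ≡ ¬(a ⊃ a)) ⊃ ¬((b ≡ b) ≡ (b ⊃ a)) = 1/2 ⊃ 0 = 1/2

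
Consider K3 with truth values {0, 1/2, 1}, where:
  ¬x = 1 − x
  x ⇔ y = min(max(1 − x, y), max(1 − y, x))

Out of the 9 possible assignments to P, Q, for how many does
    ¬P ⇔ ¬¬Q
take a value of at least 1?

P = 0, Q = 0 ↦ 0  <
P = 0, Q = 1/2 ↦ 1/2  <
P = 0, Q = 1 ↦ 1  ≥
P = 1/2, Q = 0 ↦ 1/2  <
P = 1/2, Q = 1/2 ↦ 1/2  <
P = 1/2, Q = 1 ↦ 1/2  <
P = 1, Q = 0 ↦ 1  ≥
P = 1, Q = 1/2 ↦ 1/2  <
P = 1, Q = 1 ↦ 0  <
So 2 of the 9 assignments meet the threshold.

2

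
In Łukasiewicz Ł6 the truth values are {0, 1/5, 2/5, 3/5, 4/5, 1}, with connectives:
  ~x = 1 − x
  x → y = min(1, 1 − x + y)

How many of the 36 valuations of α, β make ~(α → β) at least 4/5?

value 1: 1 assignment (counts)
value 4/5: 2 assignments (counts)
value 3/5: 3 assignments
value 2/5: 4 assignments
value 1/5: 5 assignments
value 0: 21 assignments
So 3 of the 36 assignments meet the threshold.

3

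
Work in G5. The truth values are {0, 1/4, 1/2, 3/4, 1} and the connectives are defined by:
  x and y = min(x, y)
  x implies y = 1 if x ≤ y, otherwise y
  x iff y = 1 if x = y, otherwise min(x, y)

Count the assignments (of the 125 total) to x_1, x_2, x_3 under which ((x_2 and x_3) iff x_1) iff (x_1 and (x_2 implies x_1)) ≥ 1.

31

value 1: 31 assignments (counts)
value 3/4: 6 assignments
value 1/2: 15 assignments
value 1/4: 28 assignments
value 0: 45 assignments
So 31 of the 125 assignments meet the threshold.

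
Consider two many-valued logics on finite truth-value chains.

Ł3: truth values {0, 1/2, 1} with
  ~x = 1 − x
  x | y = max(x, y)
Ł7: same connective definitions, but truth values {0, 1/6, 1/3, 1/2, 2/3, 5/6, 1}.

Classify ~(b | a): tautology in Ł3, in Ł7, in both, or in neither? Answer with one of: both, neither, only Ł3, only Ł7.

neither

In Ł3: at a = 0, b = 1/2 the value is 1/2 — not a tautology.
In Ł7: at a = 0, b = 1/6 the value is 5/6 — not a tautology.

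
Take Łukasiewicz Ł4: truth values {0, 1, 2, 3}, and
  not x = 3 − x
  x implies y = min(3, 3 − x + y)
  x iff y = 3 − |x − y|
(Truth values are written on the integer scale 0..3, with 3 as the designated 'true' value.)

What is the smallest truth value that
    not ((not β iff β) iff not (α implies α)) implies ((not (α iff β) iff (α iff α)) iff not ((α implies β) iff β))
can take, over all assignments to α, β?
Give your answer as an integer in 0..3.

Take α = 1, β = 1:
not β = not 1 = 2
not β iff β = 2 iff 1 = 2
α implies α = 1 implies 1 = 3
not (α implies α) = not 3 = 0
(not β iff β) iff not (α implies α) = 2 iff 0 = 1
not ((not β iff β) iff not (α implies α)) = not 1 = 2
α iff β = 1 iff 1 = 3
not (α iff β) = not 3 = 0
α iff α = 1 iff 1 = 3
not (α iff β) iff (α iff α) = 0 iff 3 = 0
α implies β = 1 implies 1 = 3
(α implies β) iff β = 3 iff 1 = 1
not ((α implies β) iff β) = not 1 = 2
(not (α iff β) iff (α iff α)) iff not ((α implies β) iff β) = 0 iff 2 = 1
not ((not β iff β) iff not (α implies α)) implies ((not (α iff β) iff (α iff α)) iff not ((α implies β) iff β)) = 2 implies 1 = 2
No assignment yields a value below 2, so this is the minimum.

2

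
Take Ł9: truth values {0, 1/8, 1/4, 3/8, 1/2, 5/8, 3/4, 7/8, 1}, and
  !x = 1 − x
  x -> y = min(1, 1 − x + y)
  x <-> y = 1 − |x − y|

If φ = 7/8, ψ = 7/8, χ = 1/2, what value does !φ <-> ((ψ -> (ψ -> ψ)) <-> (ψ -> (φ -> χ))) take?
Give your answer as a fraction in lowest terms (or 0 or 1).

!φ = !7/8 = 1/8
ψ -> ψ = 7/8 -> 7/8 = 1
ψ -> (ψ -> ψ) = 7/8 -> 1 = 1
φ -> χ = 7/8 -> 1/2 = 5/8
ψ -> (φ -> χ) = 7/8 -> 5/8 = 3/4
(ψ -> (ψ -> ψ)) <-> (ψ -> (φ -> χ)) = 1 <-> 3/4 = 3/4
!φ <-> ((ψ -> (ψ -> ψ)) <-> (ψ -> (φ -> χ))) = 1/8 <-> 3/4 = 3/8

3/8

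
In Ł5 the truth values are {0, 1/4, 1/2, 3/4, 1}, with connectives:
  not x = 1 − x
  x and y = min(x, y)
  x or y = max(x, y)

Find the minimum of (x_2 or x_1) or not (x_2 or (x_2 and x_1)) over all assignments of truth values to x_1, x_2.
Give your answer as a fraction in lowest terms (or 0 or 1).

1/2

Take x_1 = 0, x_2 = 1/2:
x_2 or x_1 = 1/2 or 0 = 1/2
x_2 and x_1 = 1/2 and 0 = 0
x_2 or (x_2 and x_1) = 1/2 or 0 = 1/2
not (x_2 or (x_2 and x_1)) = not 1/2 = 1/2
(x_2 or x_1) or not (x_2 or (x_2 and x_1)) = 1/2 or 1/2 = 1/2
No assignment yields a value below 1/2, so this is the minimum.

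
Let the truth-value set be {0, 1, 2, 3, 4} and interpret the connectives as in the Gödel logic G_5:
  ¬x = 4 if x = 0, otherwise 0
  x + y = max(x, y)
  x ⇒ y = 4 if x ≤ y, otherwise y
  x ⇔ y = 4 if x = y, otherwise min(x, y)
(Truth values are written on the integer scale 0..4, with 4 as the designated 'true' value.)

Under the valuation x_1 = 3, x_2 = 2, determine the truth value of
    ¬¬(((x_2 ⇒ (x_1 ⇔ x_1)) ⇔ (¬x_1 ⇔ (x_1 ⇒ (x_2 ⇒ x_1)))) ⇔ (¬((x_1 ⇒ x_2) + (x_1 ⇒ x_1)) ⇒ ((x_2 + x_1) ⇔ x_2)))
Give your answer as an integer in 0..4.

x_1 ⇔ x_1 = 3 ⇔ 3 = 4
x_2 ⇒ (x_1 ⇔ x_1) = 2 ⇒ 4 = 4
¬x_1 = ¬3 = 0
x_2 ⇒ x_1 = 2 ⇒ 3 = 4
x_1 ⇒ (x_2 ⇒ x_1) = 3 ⇒ 4 = 4
¬x_1 ⇔ (x_1 ⇒ (x_2 ⇒ x_1)) = 0 ⇔ 4 = 0
(x_2 ⇒ (x_1 ⇔ x_1)) ⇔ (¬x_1 ⇔ (x_1 ⇒ (x_2 ⇒ x_1))) = 4 ⇔ 0 = 0
x_1 ⇒ x_2 = 3 ⇒ 2 = 2
x_1 ⇒ x_1 = 3 ⇒ 3 = 4
(x_1 ⇒ x_2) + (x_1 ⇒ x_1) = 2 + 4 = 4
¬((x_1 ⇒ x_2) + (x_1 ⇒ x_1)) = ¬4 = 0
x_2 + x_1 = 2 + 3 = 3
(x_2 + x_1) ⇔ x_2 = 3 ⇔ 2 = 2
¬((x_1 ⇒ x_2) + (x_1 ⇒ x_1)) ⇒ ((x_2 + x_1) ⇔ x_2) = 0 ⇒ 2 = 4
((x_2 ⇒ (x_1 ⇔ x_1)) ⇔ (¬x_1 ⇔ (x_1 ⇒ (x_2 ⇒ x_1)))) ⇔ (¬((x_1 ⇒ x_2) + (x_1 ⇒ x_1)) ⇒ ((x_2 + x_1) ⇔ x_2)) = 0 ⇔ 4 = 0
¬(((x_2 ⇒ (x_1 ⇔ x_1)) ⇔ (¬x_1 ⇔ (x_1 ⇒ (x_2 ⇒ x_1)))) ⇔ (¬((x_1 ⇒ x_2) + (x_1 ⇒ x_1)) ⇒ ((x_2 + x_1) ⇔ x_2))) = ¬0 = 4
¬¬(((x_2 ⇒ (x_1 ⇔ x_1)) ⇔ (¬x_1 ⇔ (x_1 ⇒ (x_2 ⇒ x_1)))) ⇔ (¬((x_1 ⇒ x_2) + (x_1 ⇒ x_1)) ⇒ ((x_2 + x_1) ⇔ x_2))) = ¬4 = 0

0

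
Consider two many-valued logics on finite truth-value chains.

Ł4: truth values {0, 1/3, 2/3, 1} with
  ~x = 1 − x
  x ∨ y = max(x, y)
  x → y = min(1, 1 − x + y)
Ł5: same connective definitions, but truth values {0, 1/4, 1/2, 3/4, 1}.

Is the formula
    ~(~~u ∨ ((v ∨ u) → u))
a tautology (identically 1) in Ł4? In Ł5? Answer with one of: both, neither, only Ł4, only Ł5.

neither

In Ł4: at u = 0, v = 0 the value is 0 — not a tautology.
In Ł5: at u = 0, v = 0 the value is 0 — not a tautology.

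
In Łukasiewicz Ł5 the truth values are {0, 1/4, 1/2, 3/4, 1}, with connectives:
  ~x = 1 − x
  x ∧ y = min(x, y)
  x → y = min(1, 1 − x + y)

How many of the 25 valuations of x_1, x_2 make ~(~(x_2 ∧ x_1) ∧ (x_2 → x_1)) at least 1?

2

value 1: 2 assignments (counts)
value 3/4: 5 assignments
value 1/2: 7 assignments
value 1/4: 6 assignments
value 0: 5 assignments
So 2 of the 25 assignments meet the threshold.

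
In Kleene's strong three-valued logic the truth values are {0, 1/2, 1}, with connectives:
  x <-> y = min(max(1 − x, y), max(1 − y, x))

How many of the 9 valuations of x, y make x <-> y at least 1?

x = 0, y = 0 ↦ 1  ≥
x = 0, y = 1/2 ↦ 1/2  <
x = 0, y = 1 ↦ 0  <
x = 1/2, y = 0 ↦ 1/2  <
x = 1/2, y = 1/2 ↦ 1/2  <
x = 1/2, y = 1 ↦ 1/2  <
x = 1, y = 0 ↦ 0  <
x = 1, y = 1/2 ↦ 1/2  <
x = 1, y = 1 ↦ 1  ≥
So 2 of the 9 assignments meet the threshold.

2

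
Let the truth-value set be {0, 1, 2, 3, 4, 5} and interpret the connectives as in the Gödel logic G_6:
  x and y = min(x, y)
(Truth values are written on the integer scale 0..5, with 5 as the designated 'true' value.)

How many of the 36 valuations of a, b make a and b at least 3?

value 5: 1 assignment (counts)
value 4: 3 assignments (counts)
value 3: 5 assignments (counts)
value 2: 7 assignments
value 1: 9 assignments
value 0: 11 assignments
So 9 of the 36 assignments meet the threshold.

9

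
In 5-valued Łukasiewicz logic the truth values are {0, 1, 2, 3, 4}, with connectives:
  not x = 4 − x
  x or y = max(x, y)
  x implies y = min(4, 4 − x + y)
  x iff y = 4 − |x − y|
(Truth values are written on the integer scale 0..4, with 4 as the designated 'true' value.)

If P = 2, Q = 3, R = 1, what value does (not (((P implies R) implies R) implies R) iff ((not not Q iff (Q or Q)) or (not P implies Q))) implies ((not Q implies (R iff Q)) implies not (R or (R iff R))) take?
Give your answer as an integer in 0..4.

P implies R = 2 implies 1 = 3
(P implies R) implies R = 3 implies 1 = 2
((P implies R) implies R) implies R = 2 implies 1 = 3
not (((P implies R) implies R) implies R) = not 3 = 1
not Q = not 3 = 1
not not Q = not 1 = 3
Q or Q = 3 or 3 = 3
not not Q iff (Q or Q) = 3 iff 3 = 4
not P = not 2 = 2
not P implies Q = 2 implies 3 = 4
(not not Q iff (Q or Q)) or (not P implies Q) = 4 or 4 = 4
not (((P implies R) implies R) implies R) iff ((not not Q iff (Q or Q)) or (not P implies Q)) = 1 iff 4 = 1
not Q = not 3 = 1
R iff Q = 1 iff 3 = 2
not Q implies (R iff Q) = 1 implies 2 = 4
R iff R = 1 iff 1 = 4
R or (R iff R) = 1 or 4 = 4
not (R or (R iff R)) = not 4 = 0
(not Q implies (R iff Q)) implies not (R or (R iff R)) = 4 implies 0 = 0
(not (((P implies R) implies R) implies R) iff ((not not Q iff (Q or Q)) or (not P implies Q))) implies ((not Q implies (R iff Q)) implies not (R or (R iff R))) = 1 implies 0 = 3

3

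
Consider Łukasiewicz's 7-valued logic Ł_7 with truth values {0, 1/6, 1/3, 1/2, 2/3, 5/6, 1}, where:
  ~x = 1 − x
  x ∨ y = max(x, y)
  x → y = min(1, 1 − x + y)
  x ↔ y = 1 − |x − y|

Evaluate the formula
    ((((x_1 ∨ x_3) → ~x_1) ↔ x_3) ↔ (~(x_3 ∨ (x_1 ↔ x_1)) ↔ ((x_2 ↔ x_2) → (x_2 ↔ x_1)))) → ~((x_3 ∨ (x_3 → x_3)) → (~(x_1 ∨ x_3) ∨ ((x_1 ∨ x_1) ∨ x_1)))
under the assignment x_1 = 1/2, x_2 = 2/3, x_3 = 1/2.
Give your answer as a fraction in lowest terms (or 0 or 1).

x_1 ∨ x_3 = 1/2 ∨ 1/2 = 1/2
~x_1 = ~1/2 = 1/2
(x_1 ∨ x_3) → ~x_1 = 1/2 → 1/2 = 1
((x_1 ∨ x_3) → ~x_1) ↔ x_3 = 1 ↔ 1/2 = 1/2
x_1 ↔ x_1 = 1/2 ↔ 1/2 = 1
x_3 ∨ (x_1 ↔ x_1) = 1/2 ∨ 1 = 1
~(x_3 ∨ (x_1 ↔ x_1)) = ~1 = 0
x_2 ↔ x_2 = 2/3 ↔ 2/3 = 1
x_2 ↔ x_1 = 2/3 ↔ 1/2 = 5/6
(x_2 ↔ x_2) → (x_2 ↔ x_1) = 1 → 5/6 = 5/6
~(x_3 ∨ (x_1 ↔ x_1)) ↔ ((x_2 ↔ x_2) → (x_2 ↔ x_1)) = 0 ↔ 5/6 = 1/6
(((x_1 ∨ x_3) → ~x_1) ↔ x_3) ↔ (~(x_3 ∨ (x_1 ↔ x_1)) ↔ ((x_2 ↔ x_2) → (x_2 ↔ x_1))) = 1/2 ↔ 1/6 = 2/3
x_3 → x_3 = 1/2 → 1/2 = 1
x_3 ∨ (x_3 → x_3) = 1/2 ∨ 1 = 1
x_1 ∨ x_3 = 1/2 ∨ 1/2 = 1/2
~(x_1 ∨ x_3) = ~1/2 = 1/2
x_1 ∨ x_1 = 1/2 ∨ 1/2 = 1/2
(x_1 ∨ x_1) ∨ x_1 = 1/2 ∨ 1/2 = 1/2
~(x_1 ∨ x_3) ∨ ((x_1 ∨ x_1) ∨ x_1) = 1/2 ∨ 1/2 = 1/2
(x_3 ∨ (x_3 → x_3)) → (~(x_1 ∨ x_3) ∨ ((x_1 ∨ x_1) ∨ x_1)) = 1 → 1/2 = 1/2
~((x_3 ∨ (x_3 → x_3)) → (~(x_1 ∨ x_3) ∨ ((x_1 ∨ x_1) ∨ x_1))) = ~1/2 = 1/2
((((x_1 ∨ x_3) → ~x_1) ↔ x_3) ↔ (~(x_3 ∨ (x_1 ↔ x_1)) ↔ ((x_2 ↔ x_2) → (x_2 ↔ x_1)))) → ~((x_3 ∨ (x_3 → x_3)) → (~(x_1 ∨ x_3) ∨ ((x_1 ∨ x_1) ∨ x_1))) = 2/3 → 1/2 = 5/6

5/6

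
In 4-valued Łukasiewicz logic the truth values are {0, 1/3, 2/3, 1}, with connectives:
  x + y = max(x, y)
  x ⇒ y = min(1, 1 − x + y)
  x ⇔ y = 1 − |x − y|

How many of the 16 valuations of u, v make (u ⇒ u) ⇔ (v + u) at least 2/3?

u = 0, v = 0 ↦ 0  <
u = 0, v = 1/3 ↦ 1/3  <
u = 0, v = 2/3 ↦ 2/3  ≥
u = 0, v = 1 ↦ 1  ≥
u = 1/3, v = 0 ↦ 1/3  <
u = 1/3, v = 1/3 ↦ 1/3  <
u = 1/3, v = 2/3 ↦ 2/3  ≥
u = 1/3, v = 1 ↦ 1  ≥
u = 2/3, v = 0 ↦ 2/3  ≥
u = 2/3, v = 1/3 ↦ 2/3  ≥
u = 2/3, v = 2/3 ↦ 2/3  ≥
u = 2/3, v = 1 ↦ 1  ≥
u = 1, v = 0 ↦ 1  ≥
u = 1, v = 1/3 ↦ 1  ≥
u = 1, v = 2/3 ↦ 1  ≥
u = 1, v = 1 ↦ 1  ≥
So 12 of the 16 assignments meet the threshold.

12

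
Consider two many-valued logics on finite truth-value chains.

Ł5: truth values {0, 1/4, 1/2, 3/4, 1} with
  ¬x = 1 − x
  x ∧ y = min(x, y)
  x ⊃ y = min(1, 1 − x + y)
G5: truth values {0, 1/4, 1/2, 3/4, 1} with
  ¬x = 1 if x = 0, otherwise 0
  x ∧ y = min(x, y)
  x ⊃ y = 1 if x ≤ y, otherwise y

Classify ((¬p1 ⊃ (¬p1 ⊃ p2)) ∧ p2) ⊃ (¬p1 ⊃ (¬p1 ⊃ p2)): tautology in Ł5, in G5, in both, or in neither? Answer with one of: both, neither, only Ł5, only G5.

both

In Ł5: every assignment gives 1 — tautology.
In G5: every assignment gives 1 — tautology.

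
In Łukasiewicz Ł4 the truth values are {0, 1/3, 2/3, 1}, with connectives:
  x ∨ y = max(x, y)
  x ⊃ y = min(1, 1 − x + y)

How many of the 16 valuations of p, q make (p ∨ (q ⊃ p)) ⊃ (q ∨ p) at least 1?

9

p = 0, q = 0 ↦ 0  <
p = 0, q = 1/3 ↦ 2/3  <
p = 0, q = 2/3 ↦ 1  ≥
p = 0, q = 1 ↦ 1  ≥
p = 1/3, q = 0 ↦ 1/3  <
p = 1/3, q = 1/3 ↦ 1/3  <
p = 1/3, q = 2/3 ↦ 1  ≥
p = 1/3, q = 1 ↦ 1  ≥
p = 2/3, q = 0 ↦ 2/3  <
p = 2/3, q = 1/3 ↦ 2/3  <
p = 2/3, q = 2/3 ↦ 2/3  <
p = 2/3, q = 1 ↦ 1  ≥
p = 1, q = 0 ↦ 1  ≥
p = 1, q = 1/3 ↦ 1  ≥
p = 1, q = 2/3 ↦ 1  ≥
p = 1, q = 1 ↦ 1  ≥
So 9 of the 16 assignments meet the threshold.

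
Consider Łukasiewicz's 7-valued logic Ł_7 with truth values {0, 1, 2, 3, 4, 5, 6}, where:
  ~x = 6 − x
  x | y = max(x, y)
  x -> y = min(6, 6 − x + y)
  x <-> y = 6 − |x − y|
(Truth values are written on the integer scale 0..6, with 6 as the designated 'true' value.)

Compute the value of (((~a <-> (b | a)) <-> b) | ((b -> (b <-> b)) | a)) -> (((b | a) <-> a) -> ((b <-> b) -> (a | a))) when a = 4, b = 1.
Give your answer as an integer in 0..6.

~a = ~4 = 2
b | a = 1 | 4 = 4
~a <-> (b | a) = 2 <-> 4 = 4
(~a <-> (b | a)) <-> b = 4 <-> 1 = 3
b <-> b = 1 <-> 1 = 6
b -> (b <-> b) = 1 -> 6 = 6
(b -> (b <-> b)) | a = 6 | 4 = 6
((~a <-> (b | a)) <-> b) | ((b -> (b <-> b)) | a) = 3 | 6 = 6
b | a = 1 | 4 = 4
(b | a) <-> a = 4 <-> 4 = 6
b <-> b = 1 <-> 1 = 6
a | a = 4 | 4 = 4
(b <-> b) -> (a | a) = 6 -> 4 = 4
((b | a) <-> a) -> ((b <-> b) -> (a | a)) = 6 -> 4 = 4
(((~a <-> (b | a)) <-> b) | ((b -> (b <-> b)) | a)) -> (((b | a) <-> a) -> ((b <-> b) -> (a | a))) = 6 -> 4 = 4

4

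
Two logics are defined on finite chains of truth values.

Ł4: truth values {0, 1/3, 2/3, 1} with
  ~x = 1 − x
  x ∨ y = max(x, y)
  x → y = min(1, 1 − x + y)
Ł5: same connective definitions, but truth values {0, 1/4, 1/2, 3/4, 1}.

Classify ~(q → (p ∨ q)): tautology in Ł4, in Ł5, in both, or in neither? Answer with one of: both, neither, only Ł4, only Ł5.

neither

In Ł4: at p = 0, q = 0 the value is 0 — not a tautology.
In Ł5: at p = 0, q = 0 the value is 0 — not a tautology.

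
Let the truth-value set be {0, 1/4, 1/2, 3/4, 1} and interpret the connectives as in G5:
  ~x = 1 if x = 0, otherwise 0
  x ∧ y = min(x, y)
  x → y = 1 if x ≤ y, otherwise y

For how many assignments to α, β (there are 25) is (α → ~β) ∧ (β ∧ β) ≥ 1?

1

value 1: 1 assignment (counts)
value 3/4: 1 assignment
value 1/2: 1 assignment
value 1/4: 1 assignment
value 0: 21 assignments
So 1 of the 25 assignments meets the threshold.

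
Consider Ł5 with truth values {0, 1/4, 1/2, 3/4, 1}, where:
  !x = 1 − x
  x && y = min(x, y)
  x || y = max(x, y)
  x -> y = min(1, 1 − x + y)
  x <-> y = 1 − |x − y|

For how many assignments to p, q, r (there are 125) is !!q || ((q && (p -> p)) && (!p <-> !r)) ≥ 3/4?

50

value 1: 25 assignments (counts)
value 3/4: 25 assignments (counts)
value 1/2: 25 assignments
value 1/4: 25 assignments
value 0: 25 assignments
So 50 of the 125 assignments meet the threshold.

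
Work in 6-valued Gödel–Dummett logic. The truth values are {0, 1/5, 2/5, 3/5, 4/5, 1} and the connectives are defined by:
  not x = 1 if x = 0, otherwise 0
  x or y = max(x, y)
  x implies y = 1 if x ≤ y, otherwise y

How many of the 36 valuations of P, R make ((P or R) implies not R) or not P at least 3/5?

11

value 1: 11 assignments (counts)
value 0: 25 assignments
So 11 of the 36 assignments meet the threshold.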